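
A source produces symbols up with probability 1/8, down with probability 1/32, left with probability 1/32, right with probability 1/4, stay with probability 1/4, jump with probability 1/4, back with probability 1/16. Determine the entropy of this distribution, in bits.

Each probability is a power of 1/2, so log₂(1/p) is an integer.
H = Σ p·log₂(1/p) = 1/8·3 + 1/32·5 + 1/32·5 + 1/4·2 + 1/4·2 + 1/4·2 + 1/16·4 = 2.4375 bits.

2.4375 bits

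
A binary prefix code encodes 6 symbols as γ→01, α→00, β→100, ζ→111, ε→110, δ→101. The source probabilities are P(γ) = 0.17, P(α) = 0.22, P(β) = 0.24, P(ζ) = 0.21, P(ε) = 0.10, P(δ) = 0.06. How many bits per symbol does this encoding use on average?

L̄ = Σ pᵢ·ℓᵢ = 0.17·2 + 0.22·2 + 0.24·3 + 0.21·3 + 0.10·3 + 0.06·3 = 2.61 bits/symbol.

2.61 bits/symbol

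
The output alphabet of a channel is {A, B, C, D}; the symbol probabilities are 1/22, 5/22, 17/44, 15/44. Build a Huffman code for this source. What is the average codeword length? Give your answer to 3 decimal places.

1.886 bits/symbol

Repeatedly combine the two least-probable nodes; the expected code length is the sum of the merged weights.
merge 1/22 + 5/22 → 3/11
merge 3/11 + 15/44 → 27/44
merge 17/44 + 27/44 → 1
L = 3/11 + 27/44 + 1 = 83/44 ≈ 1.886 bits/symbol.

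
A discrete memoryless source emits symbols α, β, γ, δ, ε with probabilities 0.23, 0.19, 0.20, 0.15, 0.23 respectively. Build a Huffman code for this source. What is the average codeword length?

2.34 bits/symbol

Repeatedly combine the two least-probable nodes; the expected code length is the sum of the merged weights.
merge 3/20 + 19/100 → 17/50
merge 1/5 + 23/100 → 43/100
merge 23/100 + 17/50 → 57/100
merge 43/100 + 57/100 → 1
L = 17/50 + 43/100 + 57/100 + 1 = 117/50 = 2.34 bits/symbol.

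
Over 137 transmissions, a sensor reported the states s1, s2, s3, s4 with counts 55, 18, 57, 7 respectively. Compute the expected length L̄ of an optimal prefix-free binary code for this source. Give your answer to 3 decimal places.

1.766 bits/symbol

Probabilities are the counts divided by 137.
Repeatedly combine the two least-probable nodes; the expected code length is the sum of the merged weights.
merge 7/137 + 18/137 → 25/137
merge 25/137 + 55/137 → 80/137
merge 57/137 + 80/137 → 1
L = 25/137 + 80/137 + 1 = 242/137 ≈ 1.766 bits/symbol.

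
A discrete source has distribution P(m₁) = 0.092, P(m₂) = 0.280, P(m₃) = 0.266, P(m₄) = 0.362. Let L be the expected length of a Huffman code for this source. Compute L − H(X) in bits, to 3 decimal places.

Entropy H = −Σ p log₂ p ≈ 1.8698 bits.
Huffman merges: 23/250+133/500→179/500; 7/25+179/500→319/500; 181/500+319/500→1. L = 499/250 ≈ 1.9960.
L − H = 1.9960 − 1.8698 = 0.126 bits.

0.126 bits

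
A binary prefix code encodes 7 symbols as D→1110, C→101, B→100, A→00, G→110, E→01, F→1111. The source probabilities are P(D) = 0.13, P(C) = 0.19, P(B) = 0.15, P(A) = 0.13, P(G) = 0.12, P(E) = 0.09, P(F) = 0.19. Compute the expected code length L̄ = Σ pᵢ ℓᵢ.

3.1 bits/symbol

L̄ = Σ pᵢ·ℓᵢ = 0.13·4 + 0.19·3 + 0.15·3 + 0.13·2 + 0.12·3 + 0.09·2 + 0.19·4 = 3.1 bits/symbol.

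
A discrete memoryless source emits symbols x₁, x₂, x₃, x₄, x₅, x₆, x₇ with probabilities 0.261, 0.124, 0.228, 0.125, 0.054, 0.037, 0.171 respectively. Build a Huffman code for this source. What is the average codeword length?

2.602 bits/symbol

Repeatedly combine the two least-probable nodes; the expected code length is the sum of the merged weights.
merge 37/1000 + 27/500 → 91/1000
merge 91/1000 + 31/250 → 43/200
merge 1/8 + 171/1000 → 37/125
merge 43/200 + 57/250 → 443/1000
merge 261/1000 + 37/125 → 557/1000
merge 443/1000 + 557/1000 → 1
L = 91/1000 + 43/200 + 37/125 + 443/1000 + 557/1000 + 1 = 1301/500 = 2.602 bits/symbol.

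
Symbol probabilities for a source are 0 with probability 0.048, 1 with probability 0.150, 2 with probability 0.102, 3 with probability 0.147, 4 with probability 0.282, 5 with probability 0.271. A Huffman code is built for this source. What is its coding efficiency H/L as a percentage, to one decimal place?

Entropy H = −Σ p log₂ p ≈ 2.3888 bits.
Huffman merges: 6/125+51/500→3/20; 147/1000+3/20→297/1000; 3/20+271/1000→421/1000; 141/500+297/1000→579/1000; 421/1000+579/1000→1. L = 2447/1000 ≈ 2.4470.
Efficiency = H/L = 2.3888/2.4470 = 97.6%.

97.6%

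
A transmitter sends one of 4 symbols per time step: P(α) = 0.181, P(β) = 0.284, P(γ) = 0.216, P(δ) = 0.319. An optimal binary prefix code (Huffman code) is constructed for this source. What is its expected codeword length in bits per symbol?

Repeatedly combine the two least-probable nodes; the expected code length is the sum of the merged weights.
merge 181/1000 + 27/125 → 397/1000
merge 71/250 + 319/1000 → 603/1000
merge 397/1000 + 603/1000 → 1
L = 397/1000 + 603/1000 + 1 = 2 bits/symbol.

2 bits/symbol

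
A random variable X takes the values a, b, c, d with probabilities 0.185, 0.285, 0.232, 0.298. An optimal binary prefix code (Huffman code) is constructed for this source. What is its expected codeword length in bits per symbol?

Repeatedly combine the two least-probable nodes; the expected code length is the sum of the merged weights.
merge 37/200 + 29/125 → 417/1000
merge 57/200 + 149/500 → 583/1000
merge 417/1000 + 583/1000 → 1
L = 417/1000 + 583/1000 + 1 = 2 bits/symbol.

2 bits/symbol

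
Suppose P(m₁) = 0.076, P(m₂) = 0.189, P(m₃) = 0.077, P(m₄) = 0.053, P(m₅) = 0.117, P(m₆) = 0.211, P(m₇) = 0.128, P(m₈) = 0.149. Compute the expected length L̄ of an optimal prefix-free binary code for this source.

2.918 bits/symbol

Repeatedly combine the two least-probable nodes; the expected code length is the sum of the merged weights.
merge 53/1000 + 19/250 → 129/1000
merge 77/1000 + 117/1000 → 97/500
merge 16/125 + 129/1000 → 257/1000
merge 149/1000 + 189/1000 → 169/500
merge 97/500 + 211/1000 → 81/200
merge 257/1000 + 169/500 → 119/200
merge 81/200 + 119/200 → 1
L = 129/1000 + 97/500 + 257/1000 + 169/500 + 81/200 + 119/200 + 1 = 1459/500 = 2.918 bits/symbol.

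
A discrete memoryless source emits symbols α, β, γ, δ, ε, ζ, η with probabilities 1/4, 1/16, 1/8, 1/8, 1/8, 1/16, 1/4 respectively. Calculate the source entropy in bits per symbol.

2.625 bits

Each probability is a power of 1/2, so log₂(1/p) is an integer.
H = Σ p·log₂(1/p) = 1/4·2 + 1/16·4 + 1/8·3 + 1/8·3 + 1/8·3 + 1/16·4 + 1/4·2 = 2.625 bits.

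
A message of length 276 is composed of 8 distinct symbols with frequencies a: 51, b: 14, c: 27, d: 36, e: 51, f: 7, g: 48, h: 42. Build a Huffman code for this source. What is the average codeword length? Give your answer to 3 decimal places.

Probabilities are the counts divided by 276.
Repeatedly combine the two least-probable nodes; the expected code length is the sum of the merged weights.
merge 7/276 + 7/138 → 7/92
merge 7/92 + 9/92 → 4/23
merge 3/23 + 7/46 → 13/46
merge 4/23 + 4/23 → 8/23
merge 17/92 + 17/92 → 17/46
merge 13/46 + 8/23 → 29/46
merge 17/46 + 29/46 → 1
L = 7/92 + 4/23 + 13/46 + 8/23 + 17/46 + 29/46 + 1 = 265/92 ≈ 2.880 bits/symbol.

2.880 bits/symbol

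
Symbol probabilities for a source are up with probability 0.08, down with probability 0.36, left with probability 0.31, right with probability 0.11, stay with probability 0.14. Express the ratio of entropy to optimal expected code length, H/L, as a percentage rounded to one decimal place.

96.9%

Entropy H = −Σ p log₂ p ≈ 2.0933 bits.
Huffman merges: 2/25+11/100→19/100; 7/50+19/100→33/100; 31/100+33/100→16/25; 9/25+16/25→1. L = 54/25 ≈ 2.1600.
Efficiency = H/L = 2.0933/2.1600 = 96.9%.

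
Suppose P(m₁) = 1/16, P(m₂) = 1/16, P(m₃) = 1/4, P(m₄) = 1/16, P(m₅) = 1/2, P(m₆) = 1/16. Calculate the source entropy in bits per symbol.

Each probability is a power of 1/2, so log₂(1/p) is an integer.
H = Σ p·log₂(1/p) = 1/16·4 + 1/16·4 + 1/4·2 + 1/16·4 + 1/2·1 + 1/16·4 = 2 bits.

2 bits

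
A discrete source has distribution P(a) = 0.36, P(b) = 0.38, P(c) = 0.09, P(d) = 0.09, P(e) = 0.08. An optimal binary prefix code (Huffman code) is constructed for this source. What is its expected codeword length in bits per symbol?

2.05 bits/symbol

Repeatedly combine the two least-probable nodes; the expected code length is the sum of the merged weights.
merge 2/25 + 9/100 → 17/100
merge 9/100 + 17/100 → 13/50
merge 13/50 + 9/25 → 31/50
merge 19/50 + 31/50 → 1
L = 17/100 + 13/50 + 31/50 + 1 = 41/20 = 2.05 bits/symbol.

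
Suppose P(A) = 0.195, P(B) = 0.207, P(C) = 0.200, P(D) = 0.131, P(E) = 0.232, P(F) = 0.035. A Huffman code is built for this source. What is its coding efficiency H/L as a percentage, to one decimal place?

96.4%

Entropy H = −Σ p log₂ p ≈ 2.4371 bits.
Huffman merges: 7/200+131/1000→83/500; 83/500+39/200→361/1000; 1/5+207/1000→407/1000; 29/125+361/1000→593/1000; 407/1000+593/1000→1. L = 2527/1000 ≈ 2.5270.
Efficiency = H/L = 2.4371/2.5270 = 96.4%.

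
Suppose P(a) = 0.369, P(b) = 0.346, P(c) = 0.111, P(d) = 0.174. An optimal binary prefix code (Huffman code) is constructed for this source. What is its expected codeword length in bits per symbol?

1.916 bits/symbol

Repeatedly combine the two least-probable nodes; the expected code length is the sum of the merged weights.
merge 111/1000 + 87/500 → 57/200
merge 57/200 + 173/500 → 631/1000
merge 369/1000 + 631/1000 → 1
L = 57/200 + 631/1000 + 1 = 479/250 = 1.916 bits/symbol.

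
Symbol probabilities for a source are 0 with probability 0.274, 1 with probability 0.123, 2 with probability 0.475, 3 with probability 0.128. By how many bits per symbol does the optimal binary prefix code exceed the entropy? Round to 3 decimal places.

Entropy H = −Σ p log₂ p ≈ 1.7734 bits.
Huffman merges: 123/1000+16/125→251/1000; 251/1000+137/500→21/40; 19/40+21/40→1. L = 222/125 ≈ 1.7760.
L − H = 1.7760 − 1.7734 = 0.003 bits.

0.003 bits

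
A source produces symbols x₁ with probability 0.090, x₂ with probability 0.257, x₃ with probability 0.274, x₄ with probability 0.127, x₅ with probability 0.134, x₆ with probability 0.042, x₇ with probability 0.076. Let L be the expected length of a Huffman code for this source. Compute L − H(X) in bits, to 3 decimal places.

0.018 bits

Entropy H = −Σ p log₂ p ≈ 2.5695 bits.
Huffman merges: 21/500+19/250→59/500; 9/100+59/500→26/125; 127/1000+67/500→261/1000; 26/125+257/1000→93/200; 261/1000+137/500→107/200; 93/200+107/200→1. L = 2587/1000 ≈ 2.5870.
L − H = 2.5870 − 2.5695 = 0.018 bits.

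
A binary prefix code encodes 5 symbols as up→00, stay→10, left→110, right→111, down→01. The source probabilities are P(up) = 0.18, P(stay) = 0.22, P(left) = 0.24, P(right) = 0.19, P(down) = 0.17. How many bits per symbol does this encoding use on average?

2.43 bits/symbol

L̄ = Σ pᵢ·ℓᵢ = 0.18·2 + 0.22·2 + 0.24·3 + 0.19·3 + 0.17·2 = 2.43 bits/symbol.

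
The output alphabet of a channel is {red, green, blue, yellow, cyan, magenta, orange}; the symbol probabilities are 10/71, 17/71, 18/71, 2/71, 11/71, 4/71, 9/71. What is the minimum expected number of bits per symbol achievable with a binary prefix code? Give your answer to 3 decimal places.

Repeatedly combine the two least-probable nodes; the expected code length is the sum of the merged weights.
merge 2/71 + 4/71 → 6/71
merge 6/71 + 9/71 → 15/71
merge 10/71 + 11/71 → 21/71
merge 15/71 + 17/71 → 32/71
merge 18/71 + 21/71 → 39/71
merge 32/71 + 39/71 → 1
L = 6/71 + 15/71 + 21/71 + 32/71 + 39/71 + 1 = 184/71 ≈ 2.592 bits/symbol.

2.592 bits/symbol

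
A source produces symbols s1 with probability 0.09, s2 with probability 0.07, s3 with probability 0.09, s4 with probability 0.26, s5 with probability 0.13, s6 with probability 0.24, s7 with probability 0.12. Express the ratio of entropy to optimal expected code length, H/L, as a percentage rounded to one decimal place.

99.4%

Entropy H = −Σ p log₂ p ≈ 2.6430 bits.
Huffman merges: 7/100+9/100→4/25; 9/100+3/25→21/100; 13/100+4/25→29/100; 21/100+6/25→9/20; 13/50+29/100→11/20; 9/20+11/20→1. L = 133/50 ≈ 2.6600.
Efficiency = H/L = 2.6430/2.6600 = 99.4%.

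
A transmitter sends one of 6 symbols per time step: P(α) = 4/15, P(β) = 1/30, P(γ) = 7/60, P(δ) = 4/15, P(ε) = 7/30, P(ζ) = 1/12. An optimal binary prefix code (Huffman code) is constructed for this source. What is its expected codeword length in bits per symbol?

Repeatedly combine the two least-probable nodes; the expected code length is the sum of the merged weights.
merge 1/30 + 1/12 → 7/60
merge 7/60 + 7/60 → 7/30
merge 7/30 + 7/30 → 7/15
merge 4/15 + 4/15 → 8/15
merge 7/15 + 8/15 → 1
L = 7/60 + 7/30 + 7/15 + 8/15 + 1 = 47/20 = 2.35 bits/symbol.

2.35 bits/symbol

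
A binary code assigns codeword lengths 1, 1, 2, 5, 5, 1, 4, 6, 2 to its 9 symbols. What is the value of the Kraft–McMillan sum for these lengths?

2.140625

With common denominator 2^6 = 64: Σ 2^(−ℓᵢ) = 32/64 + 32/64 + 16/64 + 2/64 + 2/64 + 32/64 + 4/64 + 1/64 + 16/64 = 137/64 = 2.140625.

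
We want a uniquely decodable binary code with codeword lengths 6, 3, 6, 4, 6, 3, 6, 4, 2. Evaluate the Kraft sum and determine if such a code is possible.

With common denominator 2^6 = 64: Σ 2^(−ℓᵢ) = 1/64 + 8/64 + 1/64 + 4/64 + 1/64 + 8/64 + 1/64 + 4/64 + 16/64 = 44/64 = 0.6875.
Kraft's inequality requires Σ ≤ 1; here Σ = 0.6875 ≤ 1, so such a prefix code exists.

0.6875; yes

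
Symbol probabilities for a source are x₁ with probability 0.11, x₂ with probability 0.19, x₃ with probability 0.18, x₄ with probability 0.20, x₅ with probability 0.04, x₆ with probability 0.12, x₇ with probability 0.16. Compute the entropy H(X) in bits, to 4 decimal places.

H = −Σ pᵢ log₂ pᵢ.
−0.11·log₂(0.11) = 0.3503
−0.19·log₂(0.19) = 0.4552
−0.18·log₂(0.18) = 0.4453
−0.20·log₂(0.20) = 0.4644
−0.04·log₂(0.04) = 0.1858
−0.12·log₂(0.12) = 0.3671
−0.16·log₂(0.16) = 0.4230
Sum ≈ 2.6910 → 2.6910 bits.

2.6910 bits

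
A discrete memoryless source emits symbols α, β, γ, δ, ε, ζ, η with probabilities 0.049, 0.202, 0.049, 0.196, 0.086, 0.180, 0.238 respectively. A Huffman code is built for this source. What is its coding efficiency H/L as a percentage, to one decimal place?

98.1%

Entropy H = −Σ p log₂ p ≈ 2.5959 bits.
Huffman merges: 49/1000+49/1000→49/500; 43/500+49/500→23/125; 9/50+23/125→91/250; 49/250+101/500→199/500; 119/500+91/250→301/500; 199/500+301/500→1. L = 1323/500 ≈ 2.6460.
Efficiency = H/L = 2.5959/2.6460 = 98.1%.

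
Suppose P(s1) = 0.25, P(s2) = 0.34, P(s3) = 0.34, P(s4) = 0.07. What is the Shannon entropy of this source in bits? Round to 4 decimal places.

1.8269 bits

H = −Σ pᵢ log₂ pᵢ.
−0.25·log₂(0.25) = 0.5000
−0.34·log₂(0.34) = 0.5292
−0.34·log₂(0.34) = 0.5292
−0.07·log₂(0.07) = 0.2686
Sum ≈ 1.8269 → 1.8269 bits.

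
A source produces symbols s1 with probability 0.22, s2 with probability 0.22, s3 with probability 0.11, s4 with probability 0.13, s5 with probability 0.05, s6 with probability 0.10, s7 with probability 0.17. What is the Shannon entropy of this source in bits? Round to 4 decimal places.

2.6770 bits

H = −Σ pᵢ log₂ pᵢ.
−0.22·log₂(0.22) = 0.4806
−0.22·log₂(0.22) = 0.4806
−0.11·log₂(0.11) = 0.3503
−0.13·log₂(0.13) = 0.3826
−0.05·log₂(0.05) = 0.2161
−0.10·log₂(0.10) = 0.3322
−0.17·log₂(0.17) = 0.4346
Sum ≈ 2.6770 → 2.6770 bits.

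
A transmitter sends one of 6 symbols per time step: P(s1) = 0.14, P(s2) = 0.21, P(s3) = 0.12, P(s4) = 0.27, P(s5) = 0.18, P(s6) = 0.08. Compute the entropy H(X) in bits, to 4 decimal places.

2.4838 bits

H = −Σ pᵢ log₂ pᵢ.
−0.14·log₂(0.14) = 0.3971
−0.21·log₂(0.21) = 0.4728
−0.12·log₂(0.12) = 0.3671
−0.27·log₂(0.27) = 0.5100
−0.18·log₂(0.18) = 0.4453
−0.08·log₂(0.08) = 0.2915
Sum ≈ 2.4838 → 2.4838 bits.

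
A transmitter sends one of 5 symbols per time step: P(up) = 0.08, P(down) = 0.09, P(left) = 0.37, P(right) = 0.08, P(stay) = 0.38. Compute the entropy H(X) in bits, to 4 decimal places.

1.9569 bits

H = −Σ pᵢ log₂ pᵢ.
−0.08·log₂(0.08) = 0.2915
−0.09·log₂(0.09) = 0.3127
−0.37·log₂(0.37) = 0.5307
−0.08·log₂(0.08) = 0.2915
−0.38·log₂(0.38) = 0.5305
Sum ≈ 1.9569 → 1.9569 bits.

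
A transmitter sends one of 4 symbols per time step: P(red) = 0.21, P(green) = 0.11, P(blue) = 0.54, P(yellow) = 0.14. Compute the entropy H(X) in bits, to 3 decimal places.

1.700 bits

H = −Σ pᵢ log₂ pᵢ.
−0.21·log₂(0.21) = 0.4728
−0.11·log₂(0.11) = 0.3503
−0.54·log₂(0.54) = 0.4800
−0.14·log₂(0.14) = 0.3971
Sum ≈ 1.7003 → 1.700 bits.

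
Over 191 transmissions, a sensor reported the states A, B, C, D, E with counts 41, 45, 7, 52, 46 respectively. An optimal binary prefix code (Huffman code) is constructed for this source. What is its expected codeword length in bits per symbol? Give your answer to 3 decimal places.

Probabilities are the counts divided by 191.
Repeatedly combine the two least-probable nodes; the expected code length is the sum of the merged weights.
merge 7/191 + 41/191 → 48/191
merge 45/191 + 46/191 → 91/191
merge 48/191 + 52/191 → 100/191
merge 91/191 + 100/191 → 1
L = 48/191 + 91/191 + 100/191 + 1 = 430/191 ≈ 2.251 bits/symbol.

2.251 bits/symbol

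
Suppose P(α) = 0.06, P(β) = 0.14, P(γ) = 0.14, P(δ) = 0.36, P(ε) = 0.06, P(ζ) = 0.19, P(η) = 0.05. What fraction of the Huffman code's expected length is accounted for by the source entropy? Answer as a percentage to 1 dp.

Entropy H = −Σ p log₂ p ≈ 2.4832 bits.
Huffman merges: 1/20+3/50→11/100; 3/50+11/100→17/100; 7/50+7/50→7/25; 17/100+19/100→9/25; 7/25+9/25→16/25; 9/25+16/25→1. L = 64/25 ≈ 2.5600.
Efficiency = H/L = 2.4832/2.5600 = 97.0%.

97.0%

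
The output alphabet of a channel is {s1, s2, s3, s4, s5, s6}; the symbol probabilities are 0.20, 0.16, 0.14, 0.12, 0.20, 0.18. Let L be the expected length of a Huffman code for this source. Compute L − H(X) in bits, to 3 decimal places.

0.039 bits

Entropy H = −Σ p log₂ p ≈ 2.5613 bits.
Huffman merges: 3/25+7/50→13/50; 4/25+9/50→17/50; 1/5+1/5→2/5; 13/50+17/50→3/5; 2/5+3/5→1. L = 13/5 ≈ 2.6000.
L − H = 2.6000 − 2.5613 = 0.039 bits.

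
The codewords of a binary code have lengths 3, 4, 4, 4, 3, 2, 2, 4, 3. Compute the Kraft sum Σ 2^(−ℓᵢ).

With common denominator 2^4 = 16: Σ 2^(−ℓᵢ) = 2/16 + 1/16 + 1/16 + 1/16 + 2/16 + 4/16 + 4/16 + 1/16 + 2/16 = 18/16 = 1.125.

1.125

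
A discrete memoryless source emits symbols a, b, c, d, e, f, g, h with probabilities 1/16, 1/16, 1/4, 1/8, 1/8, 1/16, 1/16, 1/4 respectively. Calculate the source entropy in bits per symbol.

Each probability is a power of 1/2, so log₂(1/p) is an integer.
H = Σ p·log₂(1/p) = 1/16·4 + 1/16·4 + 1/4·2 + 1/8·3 + 1/8·3 + 1/16·4 + 1/16·4 + 1/4·2 = 2.75 bits.

2.75 bits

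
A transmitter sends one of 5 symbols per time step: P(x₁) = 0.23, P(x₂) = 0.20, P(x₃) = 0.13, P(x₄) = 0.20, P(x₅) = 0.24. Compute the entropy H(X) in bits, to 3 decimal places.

2.293 bits

H = −Σ pᵢ log₂ pᵢ.
−0.23·log₂(0.23) = 0.4877
−0.20·log₂(0.20) = 0.4644
−0.13·log₂(0.13) = 0.3826
−0.20·log₂(0.20) = 0.4644
−0.24·log₂(0.24) = 0.4941
Sum ≈ 2.2932 → 2.293 bits.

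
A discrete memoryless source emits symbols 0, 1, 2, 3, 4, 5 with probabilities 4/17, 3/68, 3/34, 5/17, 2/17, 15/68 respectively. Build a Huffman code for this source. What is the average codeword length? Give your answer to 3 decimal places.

2.382 bits/symbol

Repeatedly combine the two least-probable nodes; the expected code length is the sum of the merged weights.
merge 3/68 + 3/34 → 9/68
merge 2/17 + 9/68 → 1/4
merge 15/68 + 4/17 → 31/68
merge 1/4 + 5/17 → 37/68
merge 31/68 + 37/68 → 1
L = 9/68 + 1/4 + 31/68 + 37/68 + 1 = 81/34 ≈ 2.382 bits/symbol.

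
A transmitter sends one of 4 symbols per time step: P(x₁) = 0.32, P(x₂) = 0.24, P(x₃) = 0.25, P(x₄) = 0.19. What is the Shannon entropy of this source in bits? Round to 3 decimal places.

H = −Σ pᵢ log₂ pᵢ.
−0.32·log₂(0.32) = 0.5260
−0.24·log₂(0.24) = 0.4941
−0.25·log₂(0.25) = 0.5000
−0.19·log₂(0.19) = 0.4552
Sum ≈ 1.9754 → 1.975 bits.

1.975 bits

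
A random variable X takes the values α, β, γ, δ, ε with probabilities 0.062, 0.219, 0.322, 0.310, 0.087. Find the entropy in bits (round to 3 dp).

H = −Σ pᵢ log₂ pᵢ.
−0.062·log₂(0.062) = 0.2487
−0.219·log₂(0.219) = 0.4798
−0.322·log₂(0.322) = 0.5264
−0.310·log₂(0.310) = 0.5238
−0.087·log₂(0.087) = 0.3065
Sum ≈ 2.0853 → 2.085 bits.

2.085 bits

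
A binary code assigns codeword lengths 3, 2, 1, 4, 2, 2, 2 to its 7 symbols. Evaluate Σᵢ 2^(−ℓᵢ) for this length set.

With common denominator 2^4 = 16: Σ 2^(−ℓᵢ) = 2/16 + 4/16 + 8/16 + 1/16 + 4/16 + 4/16 + 4/16 = 27/16 = 1.6875.

1.6875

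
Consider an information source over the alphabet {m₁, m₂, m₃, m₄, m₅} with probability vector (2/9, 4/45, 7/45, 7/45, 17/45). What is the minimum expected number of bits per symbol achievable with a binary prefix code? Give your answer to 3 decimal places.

2.244 bits/symbol

Repeatedly combine the two least-probable nodes; the expected code length is the sum of the merged weights.
merge 4/45 + 7/45 → 11/45
merge 7/45 + 2/9 → 17/45
merge 11/45 + 17/45 → 28/45
merge 17/45 + 28/45 → 1
L = 11/45 + 17/45 + 28/45 + 1 = 101/45 ≈ 2.244 bits/symbol.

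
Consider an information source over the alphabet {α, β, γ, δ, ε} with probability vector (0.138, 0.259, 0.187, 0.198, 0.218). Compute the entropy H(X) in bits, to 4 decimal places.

H = −Σ pᵢ log₂ pᵢ.
−0.138·log₂(0.138) = 0.3943
−0.259·log₂(0.259) = 0.5048
−0.187·log₂(0.187) = 0.4523
−0.198·log₂(0.198) = 0.4626
−0.218·log₂(0.218) = 0.4791
Sum ≈ 2.2931 → 2.2931 bits.

2.2931 bits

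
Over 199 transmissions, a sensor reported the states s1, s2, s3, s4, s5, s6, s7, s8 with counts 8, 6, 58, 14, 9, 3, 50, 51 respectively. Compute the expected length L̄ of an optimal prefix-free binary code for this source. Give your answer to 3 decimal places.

2.447 bits/symbol

Probabilities are the counts divided by 199.
Repeatedly combine the two least-probable nodes; the expected code length is the sum of the merged weights.
merge 3/199 + 6/199 → 9/199
merge 8/199 + 9/199 → 17/199
merge 9/199 + 14/199 → 23/199
merge 17/199 + 23/199 → 40/199
merge 40/199 + 50/199 → 90/199
merge 51/199 + 58/199 → 109/199
merge 90/199 + 109/199 → 1
L = 9/199 + 17/199 + 23/199 + 40/199 + 90/199 + 109/199 + 1 = 487/199 ≈ 2.447 bits/symbol.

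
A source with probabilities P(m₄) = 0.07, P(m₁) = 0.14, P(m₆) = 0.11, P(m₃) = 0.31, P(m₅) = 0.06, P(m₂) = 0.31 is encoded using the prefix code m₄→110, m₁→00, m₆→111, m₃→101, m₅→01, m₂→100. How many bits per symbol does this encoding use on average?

2.8 bits/symbol

L̄ = Σ pᵢ·ℓᵢ = 0.07·3 + 0.14·2 + 0.11·3 + 0.31·3 + 0.06·2 + 0.31·3 = 2.8 bits/symbol.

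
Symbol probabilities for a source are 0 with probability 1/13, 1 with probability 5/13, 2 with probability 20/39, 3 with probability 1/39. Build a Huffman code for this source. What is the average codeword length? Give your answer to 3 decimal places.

Repeatedly combine the two least-probable nodes; the expected code length is the sum of the merged weights.
merge 1/39 + 1/13 → 4/39
merge 4/39 + 5/13 → 19/39
merge 19/39 + 20/39 → 1
L = 4/39 + 19/39 + 1 = 62/39 ≈ 1.590 bits/symbol.

1.590 bits/symbol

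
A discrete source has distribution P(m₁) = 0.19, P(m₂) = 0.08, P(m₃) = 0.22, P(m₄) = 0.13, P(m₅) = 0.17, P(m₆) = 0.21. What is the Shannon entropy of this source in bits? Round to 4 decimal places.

2.5174 bits

H = −Σ pᵢ log₂ pᵢ.
−0.19·log₂(0.19) = 0.4552
−0.08·log₂(0.08) = 0.2915
−0.22·log₂(0.22) = 0.4806
−0.13·log₂(0.13) = 0.3826
−0.17·log₂(0.17) = 0.4346
−0.21·log₂(0.21) = 0.4728
Sum ≈ 2.5174 → 2.5174 bits.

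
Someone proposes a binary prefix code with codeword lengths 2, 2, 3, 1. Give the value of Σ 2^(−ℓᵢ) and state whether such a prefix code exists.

With common denominator 2^3 = 8: Σ 2^(−ℓᵢ) = 2/8 + 2/8 + 1/8 + 4/8 = 9/8 = 1.125.
Kraft's inequality requires Σ ≤ 1; here Σ = 1.125 > 1, so no such prefix code exists.

1.125; no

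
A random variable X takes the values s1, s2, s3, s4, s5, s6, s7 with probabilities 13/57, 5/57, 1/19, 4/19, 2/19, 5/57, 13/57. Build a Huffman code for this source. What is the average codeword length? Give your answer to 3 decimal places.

2.667 bits/symbol

Repeatedly combine the two least-probable nodes; the expected code length is the sum of the merged weights.
merge 1/19 + 5/57 → 8/57
merge 5/57 + 2/19 → 11/57
merge 8/57 + 11/57 → 1/3
merge 4/19 + 13/57 → 25/57
merge 13/57 + 1/3 → 32/57
merge 25/57 + 32/57 → 1
L = 8/57 + 11/57 + 1/3 + 25/57 + 32/57 + 1 = 8/3 ≈ 2.667 bits/symbol.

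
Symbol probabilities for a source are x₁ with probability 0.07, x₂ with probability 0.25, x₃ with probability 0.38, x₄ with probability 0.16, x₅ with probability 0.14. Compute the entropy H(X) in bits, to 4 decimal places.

H = −Σ pᵢ log₂ pᵢ.
−0.07·log₂(0.07) = 0.2686
−0.25·log₂(0.25) = 0.5000
−0.38·log₂(0.38) = 0.5305
−0.16·log₂(0.16) = 0.4230
−0.14·log₂(0.14) = 0.3971
Sum ≈ 2.1191 → 2.1191 bits.

2.1191 bits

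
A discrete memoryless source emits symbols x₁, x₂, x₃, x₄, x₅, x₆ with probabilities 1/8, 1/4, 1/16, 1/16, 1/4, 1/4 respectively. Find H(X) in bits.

Each probability is a power of 1/2, so log₂(1/p) is an integer.
H = Σ p·log₂(1/p) = 1/8·3 + 1/4·2 + 1/16·4 + 1/16·4 + 1/4·2 + 1/4·2 = 2.375 bits.

2.375 bits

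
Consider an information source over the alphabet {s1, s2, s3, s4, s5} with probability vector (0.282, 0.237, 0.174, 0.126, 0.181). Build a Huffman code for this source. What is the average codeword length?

2.3 bits/symbol

Repeatedly combine the two least-probable nodes; the expected code length is the sum of the merged weights.
merge 63/500 + 87/500 → 3/10
merge 181/1000 + 237/1000 → 209/500
merge 141/500 + 3/10 → 291/500
merge 209/500 + 291/500 → 1
L = 3/10 + 209/500 + 291/500 + 1 = 23/10 = 2.3 bits/symbol.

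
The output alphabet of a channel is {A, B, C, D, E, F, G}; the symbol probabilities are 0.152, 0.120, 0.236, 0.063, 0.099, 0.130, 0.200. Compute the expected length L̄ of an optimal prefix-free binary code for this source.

2.726 bits/symbol

Repeatedly combine the two least-probable nodes; the expected code length is the sum of the merged weights.
merge 63/1000 + 99/1000 → 81/500
merge 3/25 + 13/100 → 1/4
merge 19/125 + 81/500 → 157/500
merge 1/5 + 59/250 → 109/250
merge 1/4 + 157/500 → 141/250
merge 109/250 + 141/250 → 1
L = 81/500 + 1/4 + 157/500 + 109/250 + 141/250 + 1 = 1363/500 = 2.726 bits/symbol.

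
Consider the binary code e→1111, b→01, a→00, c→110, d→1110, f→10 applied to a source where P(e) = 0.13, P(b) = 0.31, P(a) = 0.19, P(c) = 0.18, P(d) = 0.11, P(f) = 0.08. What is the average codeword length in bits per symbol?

L̄ = Σ pᵢ·ℓᵢ = 0.13·4 + 0.31·2 + 0.19·2 + 0.18·3 + 0.11·4 + 0.08·2 = 2.66 bits/symbol.

2.66 bits/symbol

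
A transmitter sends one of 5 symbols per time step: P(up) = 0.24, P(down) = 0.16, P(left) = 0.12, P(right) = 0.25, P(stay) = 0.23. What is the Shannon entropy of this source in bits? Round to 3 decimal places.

2.272 bits

H = −Σ pᵢ log₂ pᵢ.
−0.24·log₂(0.24) = 0.4941
−0.16·log₂(0.16) = 0.4230
−0.12·log₂(0.12) = 0.3671
−0.25·log₂(0.25) = 0.5000
−0.23·log₂(0.23) = 0.4877
Sum ≈ 2.2719 → 2.272 bits.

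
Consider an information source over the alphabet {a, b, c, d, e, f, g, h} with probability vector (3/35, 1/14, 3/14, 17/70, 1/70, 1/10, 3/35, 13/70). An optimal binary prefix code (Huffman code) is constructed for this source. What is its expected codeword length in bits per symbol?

2.8 bits/symbol

Repeatedly combine the two least-probable nodes; the expected code length is the sum of the merged weights.
merge 1/70 + 1/14 → 3/35
merge 3/35 + 3/35 → 6/35
merge 3/35 + 1/10 → 13/70
merge 6/35 + 13/70 → 5/14
merge 13/70 + 3/14 → 2/5
merge 17/70 + 5/14 → 3/5
merge 2/5 + 3/5 → 1
L = 3/35 + 6/35 + 13/70 + 5/14 + 2/5 + 3/5 + 1 = 14/5 = 2.8 bits/symbol.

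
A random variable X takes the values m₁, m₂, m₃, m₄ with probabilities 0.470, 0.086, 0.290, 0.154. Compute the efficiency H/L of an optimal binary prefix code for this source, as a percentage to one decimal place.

Entropy H = −Σ p log₂ p ≈ 1.7499 bits.
Huffman merges: 43/500+77/500→6/25; 6/25+29/100→53/100; 47/100+53/100→1. L = 177/100 ≈ 1.7700.
Efficiency = H/L = 1.7499/1.7700 = 98.9%.

98.9%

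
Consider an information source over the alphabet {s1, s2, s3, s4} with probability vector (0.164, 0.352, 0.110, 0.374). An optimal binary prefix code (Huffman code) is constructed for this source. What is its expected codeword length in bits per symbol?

Repeatedly combine the two least-probable nodes; the expected code length is the sum of the merged weights.
merge 11/100 + 41/250 → 137/500
merge 137/500 + 44/125 → 313/500
merge 187/500 + 313/500 → 1
L = 137/500 + 313/500 + 1 = 19/10 = 1.9 bits/symbol.

1.9 bits/symbol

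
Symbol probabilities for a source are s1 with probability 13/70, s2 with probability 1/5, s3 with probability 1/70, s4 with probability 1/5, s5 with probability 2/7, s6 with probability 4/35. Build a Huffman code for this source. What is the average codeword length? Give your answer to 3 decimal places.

Repeatedly combine the two least-probable nodes; the expected code length is the sum of the merged weights.
merge 1/70 + 4/35 → 9/70
merge 9/70 + 13/70 → 11/35
merge 1/5 + 1/5 → 2/5
merge 2/7 + 11/35 → 3/5
merge 2/5 + 3/5 → 1
L = 9/70 + 11/35 + 2/5 + 3/5 + 1 = 171/70 ≈ 2.443 bits/symbol.

2.443 bits/symbol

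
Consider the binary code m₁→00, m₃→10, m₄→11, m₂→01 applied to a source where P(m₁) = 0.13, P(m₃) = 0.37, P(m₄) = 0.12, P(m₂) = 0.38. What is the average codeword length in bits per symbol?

2 bits/symbol

L̄ = Σ pᵢ·ℓᵢ = 0.13·2 + 0.37·2 + 0.12·2 + 0.38·2 = 2 bits/symbol.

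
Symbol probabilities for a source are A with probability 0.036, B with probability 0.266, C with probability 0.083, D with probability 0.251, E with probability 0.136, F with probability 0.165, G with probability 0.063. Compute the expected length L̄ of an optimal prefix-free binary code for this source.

2.582 bits/symbol

Repeatedly combine the two least-probable nodes; the expected code length is the sum of the merged weights.
merge 9/250 + 63/1000 → 99/1000
merge 83/1000 + 99/1000 → 91/500
merge 17/125 + 33/200 → 301/1000
merge 91/500 + 251/1000 → 433/1000
merge 133/500 + 301/1000 → 567/1000
merge 433/1000 + 567/1000 → 1
L = 99/1000 + 91/500 + 301/1000 + 433/1000 + 567/1000 + 1 = 1291/500 = 2.582 bits/symbol.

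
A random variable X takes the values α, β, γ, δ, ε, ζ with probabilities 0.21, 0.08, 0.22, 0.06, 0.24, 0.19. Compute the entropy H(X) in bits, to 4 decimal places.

2.4378 bits

H = −Σ pᵢ log₂ pᵢ.
−0.21·log₂(0.21) = 0.4728
−0.08·log₂(0.08) = 0.2915
−0.22·log₂(0.22) = 0.4806
−0.06·log₂(0.06) = 0.2435
−0.24·log₂(0.24) = 0.4941
−0.19·log₂(0.19) = 0.4552
Sum ≈ 2.4378 → 2.4378 bits.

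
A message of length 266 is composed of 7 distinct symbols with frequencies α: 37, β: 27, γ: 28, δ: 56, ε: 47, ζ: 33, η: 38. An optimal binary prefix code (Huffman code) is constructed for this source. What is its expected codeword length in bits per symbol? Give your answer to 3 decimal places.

Probabilities are the counts divided by 266.
Repeatedly combine the two least-probable nodes; the expected code length is the sum of the merged weights.
merge 27/266 + 2/19 → 55/266
merge 33/266 + 37/266 → 5/19
merge 1/7 + 47/266 → 85/266
merge 55/266 + 4/19 → 111/266
merge 5/19 + 85/266 → 155/266
merge 111/266 + 155/266 → 1
L = 55/266 + 5/19 + 85/266 + 111/266 + 155/266 + 1 = 53/19 ≈ 2.789 bits/symbol.

2.789 bits/symbol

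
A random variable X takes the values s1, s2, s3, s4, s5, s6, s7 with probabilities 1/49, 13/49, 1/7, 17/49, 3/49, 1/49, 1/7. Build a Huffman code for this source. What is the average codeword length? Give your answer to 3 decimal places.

2.388 bits/symbol

Repeatedly combine the two least-probable nodes; the expected code length is the sum of the merged weights.
merge 1/49 + 1/49 → 2/49
merge 2/49 + 3/49 → 5/49
merge 5/49 + 1/7 → 12/49
merge 1/7 + 12/49 → 19/49
merge 13/49 + 17/49 → 30/49
merge 19/49 + 30/49 → 1
L = 2/49 + 5/49 + 12/49 + 19/49 + 30/49 + 1 = 117/49 ≈ 2.388 bits/symbol.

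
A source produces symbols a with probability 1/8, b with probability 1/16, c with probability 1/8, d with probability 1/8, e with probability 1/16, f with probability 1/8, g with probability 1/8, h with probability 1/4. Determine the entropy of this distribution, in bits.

2.875 bits

Each probability is a power of 1/2, so log₂(1/p) is an integer.
H = Σ p·log₂(1/p) = 1/8·3 + 1/16·4 + 1/8·3 + 1/8·3 + 1/16·4 + 1/8·3 + 1/8·3 + 1/4·2 = 2.875 bits.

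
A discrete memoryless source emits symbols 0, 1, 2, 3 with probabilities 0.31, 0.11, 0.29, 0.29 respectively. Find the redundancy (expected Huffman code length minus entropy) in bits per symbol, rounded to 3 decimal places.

Entropy H = −Σ p log₂ p ≈ 1.9099 bits.
Huffman merges: 11/100+29/100→2/5; 29/100+31/100→3/5; 2/5+3/5→1. L = 2 ≈ 2.0000.
L − H = 2.0000 − 1.9099 = 0.090 bits.

0.090 bits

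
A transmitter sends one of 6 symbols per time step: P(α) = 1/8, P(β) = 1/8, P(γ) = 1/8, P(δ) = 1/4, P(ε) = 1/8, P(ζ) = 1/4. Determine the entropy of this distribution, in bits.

Each probability is a power of 1/2, so log₂(1/p) is an integer.
H = Σ p·log₂(1/p) = 1/8·3 + 1/8·3 + 1/8·3 + 1/4·2 + 1/8·3 + 1/4·2 = 2.5 bits.

2.5 bits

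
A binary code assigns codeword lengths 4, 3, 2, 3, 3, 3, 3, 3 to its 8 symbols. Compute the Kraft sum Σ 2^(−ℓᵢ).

With common denominator 2^4 = 16: Σ 2^(−ℓᵢ) = 1/16 + 2/16 + 4/16 + 2/16 + 2/16 + 2/16 + 2/16 + 2/16 = 17/16 = 1.0625.

1.0625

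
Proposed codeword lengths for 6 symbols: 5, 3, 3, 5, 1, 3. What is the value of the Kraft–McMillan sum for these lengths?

With common denominator 2^5 = 32: Σ 2^(−ℓᵢ) = 1/32 + 4/32 + 4/32 + 1/32 + 16/32 + 4/32 = 30/32 = 0.9375.

0.9375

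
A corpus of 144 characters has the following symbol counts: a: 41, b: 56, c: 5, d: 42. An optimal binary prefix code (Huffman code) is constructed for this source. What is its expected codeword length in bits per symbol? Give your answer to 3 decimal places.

Probabilities are the counts divided by 144.
Repeatedly combine the two least-probable nodes; the expected code length is the sum of the merged weights.
merge 5/144 + 41/144 → 23/72
merge 7/24 + 23/72 → 11/18
merge 7/18 + 11/18 → 1
L = 23/72 + 11/18 + 1 = 139/72 ≈ 1.931 bits/symbol.

1.931 bits/symbol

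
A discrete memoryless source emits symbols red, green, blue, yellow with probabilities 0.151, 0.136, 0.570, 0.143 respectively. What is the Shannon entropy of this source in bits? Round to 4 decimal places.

1.6668 bits

H = −Σ pᵢ log₂ pᵢ.
−0.151·log₂(0.151) = 0.4118
−0.136·log₂(0.136) = 0.3915
−0.570·log₂(0.570) = 0.4623
−0.143·log₂(0.143) = 0.4012
Sum ≈ 1.6668 → 1.6668 bits.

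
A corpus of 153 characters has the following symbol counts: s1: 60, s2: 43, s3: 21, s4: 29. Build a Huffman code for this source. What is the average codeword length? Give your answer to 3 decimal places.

Probabilities are the counts divided by 153.
Repeatedly combine the two least-probable nodes; the expected code length is the sum of the merged weights.
merge 7/51 + 29/153 → 50/153
merge 43/153 + 50/153 → 31/51
merge 20/51 + 31/51 → 1
L = 50/153 + 31/51 + 1 = 296/153 ≈ 1.935 bits/symbol.

1.935 bits/symbol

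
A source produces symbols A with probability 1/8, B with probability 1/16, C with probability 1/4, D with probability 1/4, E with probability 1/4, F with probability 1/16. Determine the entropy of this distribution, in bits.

2.375 bits

Each probability is a power of 1/2, so log₂(1/p) is an integer.
H = Σ p·log₂(1/p) = 1/8·3 + 1/16·4 + 1/4·2 + 1/4·2 + 1/4·2 + 1/16·4 = 2.375 bits.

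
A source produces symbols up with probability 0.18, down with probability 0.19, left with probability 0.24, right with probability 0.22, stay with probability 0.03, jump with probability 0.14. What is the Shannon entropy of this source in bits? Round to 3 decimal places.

H = −Σ pᵢ log₂ pᵢ.
−0.18·log₂(0.18) = 0.4453
−0.19·log₂(0.19) = 0.4552
−0.24·log₂(0.24) = 0.4941
−0.22·log₂(0.22) = 0.4806
−0.03·log₂(0.03) = 0.1518
−0.14·log₂(0.14) = 0.3971
Sum ≈ 2.4241 → 2.424 bits.

2.424 bits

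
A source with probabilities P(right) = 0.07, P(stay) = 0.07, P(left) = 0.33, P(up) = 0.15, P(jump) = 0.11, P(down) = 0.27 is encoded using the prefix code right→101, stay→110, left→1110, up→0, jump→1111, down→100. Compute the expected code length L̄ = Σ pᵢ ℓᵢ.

L̄ = Σ pᵢ·ℓᵢ = 0.07·3 + 0.07·3 + 0.33·4 + 0.15·1 + 0.11·4 + 0.27·3 = 3.14 bits/symbol.

3.14 bits/symbol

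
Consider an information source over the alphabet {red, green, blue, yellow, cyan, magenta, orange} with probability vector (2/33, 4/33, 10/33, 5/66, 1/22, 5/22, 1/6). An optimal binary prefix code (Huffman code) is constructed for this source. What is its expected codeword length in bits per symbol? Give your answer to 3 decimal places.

2.576 bits/symbol

Repeatedly combine the two least-probable nodes; the expected code length is the sum of the merged weights.
merge 1/22 + 2/33 → 7/66
merge 5/66 + 7/66 → 2/11
merge 4/33 + 1/6 → 19/66
merge 2/11 + 5/22 → 9/22
merge 19/66 + 10/33 → 13/22
merge 9/22 + 13/22 → 1
L = 7/66 + 2/11 + 19/66 + 9/22 + 13/22 + 1 = 85/33 ≈ 2.576 bits/symbol.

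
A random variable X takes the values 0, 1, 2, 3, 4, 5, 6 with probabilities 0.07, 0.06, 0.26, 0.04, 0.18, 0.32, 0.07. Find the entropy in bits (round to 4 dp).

H = −Σ pᵢ log₂ pᵢ.
−0.07·log₂(0.07) = 0.2686
−0.06·log₂(0.06) = 0.2435
−0.26·log₂(0.26) = 0.5053
−0.04·log₂(0.04) = 0.1858
−0.18·log₂(0.18) = 0.4453
−0.32·log₂(0.32) = 0.5260
−0.07·log₂(0.07) = 0.2686
Sum ≈ 2.4430 → 2.4430 bits.

2.4430 bits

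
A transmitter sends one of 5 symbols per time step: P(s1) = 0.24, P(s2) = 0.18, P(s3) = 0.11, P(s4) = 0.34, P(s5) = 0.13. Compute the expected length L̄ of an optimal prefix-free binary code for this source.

Repeatedly combine the two least-probable nodes; the expected code length is the sum of the merged weights.
merge 11/100 + 13/100 → 6/25
merge 9/50 + 6/25 → 21/50
merge 6/25 + 17/50 → 29/50
merge 21/50 + 29/50 → 1
L = 6/25 + 21/50 + 29/50 + 1 = 56/25 = 2.24 bits/symbol.

2.24 bits/symbol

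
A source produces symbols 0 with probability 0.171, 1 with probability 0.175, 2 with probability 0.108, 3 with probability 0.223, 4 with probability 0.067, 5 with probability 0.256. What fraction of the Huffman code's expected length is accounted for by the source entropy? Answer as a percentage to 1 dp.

Entropy H = −Σ p log₂ p ≈ 2.4698 bits.
Huffman merges: 67/1000+27/250→7/40; 171/1000+7/40→173/500; 7/40+223/1000→199/500; 32/125+173/500→301/500; 199/500+301/500→1. L = 2521/1000 ≈ 2.5210.
Efficiency = H/L = 2.4698/2.5210 = 98.0%.

98.0%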